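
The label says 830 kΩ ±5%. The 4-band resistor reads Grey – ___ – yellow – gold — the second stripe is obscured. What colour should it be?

orange

830000 Ω = 83 × 10^4.
The second band gives digit 3 of the significand, and 3 is orange.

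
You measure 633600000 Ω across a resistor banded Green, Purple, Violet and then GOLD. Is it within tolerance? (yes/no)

no

Green → 5 (first significant figure)
Violet → 7 (second significant figure)
Violet → ×10^7 multiplier
Gold → ±5% tolerance
57 × 10000000 = 570000000 Ω
Allowed range: 541500000 Ω to 598500000 Ω.
633600000 Ω lies outside that range.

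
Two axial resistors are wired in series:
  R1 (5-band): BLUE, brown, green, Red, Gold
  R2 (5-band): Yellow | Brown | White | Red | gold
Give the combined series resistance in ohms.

R1: blue, brown, green → 615; red ×10^2 → 61500 Ω.
R2: yellow, brown, white → 419; red ×10^2 → 41900 Ω.
Series: 61500 + 41900 = 103400 Ω.

103400 Ω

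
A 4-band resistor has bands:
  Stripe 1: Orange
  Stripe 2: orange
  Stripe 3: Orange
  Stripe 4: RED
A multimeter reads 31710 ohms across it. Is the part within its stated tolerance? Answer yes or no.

Orange → 3 (first significant figure)
Orange → 3 (second significant figure)
Orange → ×10^3 multiplier
Red → ±2% tolerance
33 × 1000 = 33000 Ω
Allowed range: 32340 Ω to 33660 Ω.
31710 ohms lies outside that range.

no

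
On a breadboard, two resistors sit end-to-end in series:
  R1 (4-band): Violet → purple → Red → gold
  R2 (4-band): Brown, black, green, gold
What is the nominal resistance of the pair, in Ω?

R1: violet, violet → 77; red ×10^2 → 7700 Ω.
R2: brown, black → 10; green ×10^5 → 1000000 Ω.
Series: 7700 + 1000000 = 1007700 Ω.

1007700 Ω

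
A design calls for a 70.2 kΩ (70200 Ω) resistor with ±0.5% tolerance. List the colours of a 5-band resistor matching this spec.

70200 Ω = 702 × 10^2.
7 → violet
0 → black
2 → red
Multiplier 10^2 → red.
±0.5% tolerance → green.

violet, black, red, red, green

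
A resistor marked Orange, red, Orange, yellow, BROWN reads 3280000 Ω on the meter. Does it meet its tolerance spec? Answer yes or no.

Orange → 3 (first significant figure)
Red → 2 (second significant figure)
Orange → 3 (third significant figure)
Yellow → ×10^4 multiplier
Brown → ±1% tolerance
323 × 10000 = 3230000 Ω
Allowed range: 3197700 Ω to 3262300 Ω.
3280000 Ω lies outside that range.

no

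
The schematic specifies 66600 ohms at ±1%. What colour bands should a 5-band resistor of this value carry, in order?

blue, blue, blue, red, brown

66600 Ω = 666 × 10^2.
6 → blue
6 → blue
6 → blue
Multiplier 10^2 → red.
±1% tolerance → brown.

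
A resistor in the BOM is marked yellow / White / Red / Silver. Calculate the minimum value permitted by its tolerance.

4410 Ω

Yellow → 4 (first significant figure)
White → 9 (second significant figure)
Red → ×10^2 multiplier
Silver → ±10% tolerance
49 × 100 = 4900 Ω
Minimum = 4900 × (1 − 10/100) = 4410 Ω.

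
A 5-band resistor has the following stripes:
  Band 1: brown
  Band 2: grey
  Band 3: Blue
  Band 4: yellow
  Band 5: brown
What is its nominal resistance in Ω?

1860000 Ω

Brown → 1 (first significant figure)
Grey → 8 (second significant figure)
Blue → 6 (third significant figure)
Yellow → ×10^4 multiplier
186 × 10000 = 1860000 Ω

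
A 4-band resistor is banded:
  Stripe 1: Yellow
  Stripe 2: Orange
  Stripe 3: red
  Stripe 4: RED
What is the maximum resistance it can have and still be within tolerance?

4386 Ω

Yellow → 4 (first significant figure)
Orange → 3 (second significant figure)
Red → ×10^2 multiplier
Red → ±2% tolerance
43 × 100 = 4300 Ω
Maximum = 4300 × (1 + 2/100) = 4386 Ω.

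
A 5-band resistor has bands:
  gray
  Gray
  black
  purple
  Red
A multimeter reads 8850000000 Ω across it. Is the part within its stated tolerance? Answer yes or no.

yes

Grey → 8 (first significant figure)
Grey → 8 (second significant figure)
Black → 0 (third significant figure)
Violet → ×10^7 multiplier
Red → ±2% tolerance
880 × 10000000 = 8800000000 Ω
Allowed range: 8624000000 Ω to 8976000000 Ω.
8850000000 Ω lies inside that range.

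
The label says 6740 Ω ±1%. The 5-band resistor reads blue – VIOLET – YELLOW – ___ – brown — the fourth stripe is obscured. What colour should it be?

brown

6740 Ω = 674 × 10^1.
The fourth band is the multiplier, 10^1, which is brown.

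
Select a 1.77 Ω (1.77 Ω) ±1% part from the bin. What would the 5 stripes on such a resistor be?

brown, violet, violet, silver, brown

1.77 Ω = 177 × 10^-2.
1 → brown
7 → violet
7 → violet
Multiplier 10^-2 → silver.
±1% tolerance → brown.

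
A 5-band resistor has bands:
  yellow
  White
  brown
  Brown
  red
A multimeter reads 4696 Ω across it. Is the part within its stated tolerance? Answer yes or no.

no

Yellow → 4 (first significant figure)
White → 9 (second significant figure)
Brown → 1 (third significant figure)
Brown → ×10 multiplier
Red → ±2% tolerance
491 × 10 = 4910 Ω
Allowed range: 4811.8 Ω to 5008.2 Ω.
4696 Ω lies outside that range.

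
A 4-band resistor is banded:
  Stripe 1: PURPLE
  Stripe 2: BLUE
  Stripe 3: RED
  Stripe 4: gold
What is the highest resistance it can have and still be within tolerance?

Violet → 7 (first significant figure)
Blue → 6 (second significant figure)
Red → ×10^2 multiplier
Gold → ±5% tolerance
76 × 100 = 7600 Ω
Highest = 7600 × (1 + 5/100) = 7980 Ω.

7980 Ω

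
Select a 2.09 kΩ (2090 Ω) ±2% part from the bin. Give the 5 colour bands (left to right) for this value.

red, black, white, brown, red

2090 Ω = 209 × 10^1.
2 → red
0 → black
9 → white
Multiplier 10^1 → brown.
±2% tolerance → red.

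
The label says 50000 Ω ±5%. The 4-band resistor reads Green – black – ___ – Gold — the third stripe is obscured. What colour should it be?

orange

50000 Ω = 50 × 10^3.
The third band is the multiplier, 10^3, which is orange.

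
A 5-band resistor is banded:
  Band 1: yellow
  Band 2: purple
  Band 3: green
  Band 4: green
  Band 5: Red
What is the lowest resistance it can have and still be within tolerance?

46550000 Ω

Yellow → 4 (first significant figure)
Violet → 7 (second significant figure)
Green → 5 (third significant figure)
Green → ×10^5 multiplier
Red → ±2% tolerance
475 × 100000 = 47500000 Ω
Lowest = 47500000 × (1 − 2/100) = 46550000 Ω.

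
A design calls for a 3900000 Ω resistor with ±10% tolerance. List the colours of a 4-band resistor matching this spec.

orange, white, green, silver

3900000 Ω = 39 × 10^5.
3 → orange
9 → white
Multiplier 10^5 → green.
±10% tolerance → silver.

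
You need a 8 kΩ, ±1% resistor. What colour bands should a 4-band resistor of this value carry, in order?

grey, black, red, brown

8000 Ω = 80 × 10^2.
8 → grey
0 → black
Multiplier 10^2 → red.
±1% tolerance → brown.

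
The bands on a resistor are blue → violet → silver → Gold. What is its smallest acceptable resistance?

0.6365 Ω

Blue → 6 (first significant figure)
Violet → 7 (second significant figure)
Silver → ×0.01 multiplier
Gold → ±5% tolerance
67 × 0.01 = 0.67 Ω
Smallest = 0.67 × (1 − 5/100) = 0.6365 Ω.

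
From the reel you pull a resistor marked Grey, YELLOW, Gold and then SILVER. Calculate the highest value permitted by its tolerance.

Grey → 8 (first significant figure)
Yellow → 4 (second significant figure)
Gold → ×0.1 multiplier
Silver → ±10% tolerance
84 × 0.1 = 8.4 Ω
Highest = 8.4 × (1 + 10/100) = 9.24 Ω.

9.24 Ω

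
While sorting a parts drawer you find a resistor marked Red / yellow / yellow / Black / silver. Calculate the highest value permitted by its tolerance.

Red → 2 (first significant figure)
Yellow → 4 (second significant figure)
Yellow → 4 (third significant figure)
Black → ×1 multiplier
Silver → ±10% tolerance
244 × 1 = 244 Ω
Highest = 244 × (1 + 10/100) = 268.4 Ω.

268.4 Ω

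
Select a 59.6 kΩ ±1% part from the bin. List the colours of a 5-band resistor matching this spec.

green, white, blue, red, brown

59600 Ω = 596 × 10^2.
5 → green
9 → white
6 → blue
Multiplier 10^2 → red.
±1% tolerance → brown.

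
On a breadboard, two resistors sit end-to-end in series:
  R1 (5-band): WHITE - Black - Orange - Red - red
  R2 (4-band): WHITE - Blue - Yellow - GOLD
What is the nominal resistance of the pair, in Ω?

R1: white, black, orange → 903; red ×10^2 → 90300 Ω.
R2: white, blue → 96; yellow ×10^4 → 960000 Ω.
Series: 90300 + 960000 = 1050300 Ω.

1050300 Ω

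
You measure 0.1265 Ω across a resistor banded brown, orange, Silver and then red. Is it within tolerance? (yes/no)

Brown → 1 (first significant figure)
Orange → 3 (second significant figure)
Silver → ×0.01 multiplier
Red → ±2% tolerance
13 × 0.01 = 0.13 Ω
Allowed range: 0.1274 Ω to 0.1326 Ω.
0.1265 Ω lies outside that range.

no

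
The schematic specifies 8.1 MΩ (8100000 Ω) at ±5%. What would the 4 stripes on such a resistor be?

8100000 Ω = 81 × 10^5.
8 → grey
1 → brown
Multiplier 10^5 → green.
±5% tolerance → gold.

grey, brown, green, gold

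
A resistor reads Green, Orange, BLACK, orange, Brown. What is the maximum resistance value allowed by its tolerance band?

535300 Ω

Green → 5 (first significant figure)
Orange → 3 (second significant figure)
Black → 0 (third significant figure)
Orange → ×10^3 multiplier
Brown → ±1% tolerance
530 × 1000 = 530000 Ω
Maximum = 530000 × (1 + 1/100) = 535300 Ω.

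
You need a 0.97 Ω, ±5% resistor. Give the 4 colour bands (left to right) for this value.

0.97 Ω = 97 × 10^-2.
9 → white
7 → violet
Multiplier 10^-2 → silver.
±5% tolerance → gold.

white, violet, silver, gold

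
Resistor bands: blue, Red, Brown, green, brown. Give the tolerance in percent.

±1%

The last band, brown, is the tolerance band.
Brown corresponds to ±1%.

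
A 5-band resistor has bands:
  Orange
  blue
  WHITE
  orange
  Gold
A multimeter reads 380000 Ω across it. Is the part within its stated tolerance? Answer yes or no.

Orange → 3 (first significant figure)
Blue → 6 (second significant figure)
White → 9 (third significant figure)
Orange → ×10^3 multiplier
Gold → ±5% tolerance
369 × 1000 = 369000 Ω
Allowed range: 350550 Ω to 387450 Ω.
380000 Ω lies inside that range.

yes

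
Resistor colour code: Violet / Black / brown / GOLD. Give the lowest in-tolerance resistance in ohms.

665 Ω

Violet → 7 (first significant figure)
Black → 0 (second significant figure)
Brown → ×10 multiplier
Gold → ±5% tolerance
70 × 10 = 700 Ω
Lowest = 700 × (1 − 5/100) = 665 Ω.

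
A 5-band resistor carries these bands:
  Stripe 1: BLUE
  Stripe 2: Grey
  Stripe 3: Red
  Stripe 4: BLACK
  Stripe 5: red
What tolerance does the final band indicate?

The last band, red, is the tolerance band.
Red corresponds to ±2%.

±2%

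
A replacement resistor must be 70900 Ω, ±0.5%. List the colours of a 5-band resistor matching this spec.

violet, black, white, red, green

70900 Ω = 709 × 10^2.
7 → violet
0 → black
9 → white
Multiplier 10^2 → red.
±0.5% tolerance → green.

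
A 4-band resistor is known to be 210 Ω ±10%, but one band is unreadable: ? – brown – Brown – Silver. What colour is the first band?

210 Ω = 21 × 10^1.
The first band gives digit 2 of the significand, and 2 is red.

red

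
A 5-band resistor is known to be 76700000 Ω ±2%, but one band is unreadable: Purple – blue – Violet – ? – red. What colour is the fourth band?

green

76700000 Ω = 767 × 10^5.
The fourth band is the multiplier, 10^5, which is green.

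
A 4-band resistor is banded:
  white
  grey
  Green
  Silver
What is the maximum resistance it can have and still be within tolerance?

10780000 Ω

White → 9 (first significant figure)
Grey → 8 (second significant figure)
Green → ×10^5 multiplier
Silver → ±10% tolerance
98 × 100000 = 9800000 Ω
Maximum = 9800000 × (1 + 10/100) = 10780000 Ω.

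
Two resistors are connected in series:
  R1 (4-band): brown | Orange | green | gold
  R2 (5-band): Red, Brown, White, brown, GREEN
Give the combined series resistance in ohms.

1302190 Ω

R1: brown, orange → 13; green ×10^5 → 1300000 Ω.
R2: red, brown, white → 219; brown ×10 → 2190 Ω.
Series: 1300000 + 2190 = 1302190 Ω.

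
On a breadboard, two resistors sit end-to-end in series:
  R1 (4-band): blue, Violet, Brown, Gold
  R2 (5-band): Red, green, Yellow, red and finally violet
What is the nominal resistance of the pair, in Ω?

26070 Ω

R1: blue, violet → 67; brown ×10 → 670 Ω.
R2: red, green, yellow → 254; red ×10^2 → 25400 Ω.
Series: 670 + 25400 = 26070 Ω.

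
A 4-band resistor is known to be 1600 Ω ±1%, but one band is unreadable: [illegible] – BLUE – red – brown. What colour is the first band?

1600 Ω = 16 × 10^2.
The first band gives digit 1 of the significand, and 1 is brown.

brown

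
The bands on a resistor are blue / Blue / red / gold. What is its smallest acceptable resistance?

Blue → 6 (first significant figure)
Blue → 6 (second significant figure)
Red → ×10^2 multiplier
Gold → ±5% tolerance
66 × 100 = 6600 Ω
Smallest = 6600 × (1 − 5/100) = 6270 Ω.

6270 Ω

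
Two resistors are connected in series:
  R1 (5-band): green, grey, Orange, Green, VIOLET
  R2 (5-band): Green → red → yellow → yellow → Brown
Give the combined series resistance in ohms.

R1: green, grey, orange → 583; green ×10^5 → 58300000 Ω.
R2: green, red, yellow → 524; yellow ×10^4 → 5240000 Ω.
Series: 58300000 + 5240000 = 63540000 Ω.

63540000 Ω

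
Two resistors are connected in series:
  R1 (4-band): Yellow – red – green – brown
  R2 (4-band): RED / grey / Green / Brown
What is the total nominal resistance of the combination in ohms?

R1: yellow, red → 42; green ×10^5 → 4200000 Ω.
R2: red, grey → 28; green ×10^5 → 2800000 Ω.
Series: 4200000 + 2800000 = 7000000 Ω.

7000000 Ω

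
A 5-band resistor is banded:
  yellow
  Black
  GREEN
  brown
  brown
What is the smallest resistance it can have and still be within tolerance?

Yellow → 4 (first significant figure)
Black → 0 (second significant figure)
Green → 5 (third significant figure)
Brown → ×10 multiplier
Brown → ±1% tolerance
405 × 10 = 4050 Ω
Smallest = 4050 × (1 − 1/100) = 4009.5 Ω.

4009.5 Ω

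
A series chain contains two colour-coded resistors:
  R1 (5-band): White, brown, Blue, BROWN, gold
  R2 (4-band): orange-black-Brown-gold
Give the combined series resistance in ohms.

9460 Ω

R1: white, brown, blue → 916; brown ×10 → 9160 Ω.
R2: orange, black → 30; brown ×10 → 300 Ω.
Series: 9160 + 300 = 9460 Ω.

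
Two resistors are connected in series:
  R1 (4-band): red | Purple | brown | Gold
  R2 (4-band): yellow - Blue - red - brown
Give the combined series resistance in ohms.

R1: red, violet → 27; brown ×10 → 270 Ω.
R2: yellow, blue → 46; red ×10^2 → 4600 Ω.
Series: 270 + 4600 = 4870 Ω.

4870 Ω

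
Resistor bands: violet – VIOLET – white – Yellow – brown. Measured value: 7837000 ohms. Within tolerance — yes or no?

Violet → 7 (first significant figure)
Violet → 7 (second significant figure)
White → 9 (third significant figure)
Yellow → ×10^4 multiplier
Brown → ±1% tolerance
779 × 10000 = 7790000 Ω
Allowed range: 7712100 Ω to 7867900 Ω.
7837000 ohms lies inside that range.

yes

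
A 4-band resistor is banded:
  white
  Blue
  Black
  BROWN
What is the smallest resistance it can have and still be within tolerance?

White → 9 (first significant figure)
Blue → 6 (second significant figure)
Black → ×1 multiplier
Brown → ±1% tolerance
96 × 1 = 96 Ω
Smallest = 96 × (1 − 1/100) = 95.04 Ω.

95.04 Ω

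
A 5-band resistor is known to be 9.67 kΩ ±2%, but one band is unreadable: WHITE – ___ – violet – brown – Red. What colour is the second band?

blue

9670 Ω = 967 × 10^1.
The second band gives digit 6 of the significand, and 6 is blue.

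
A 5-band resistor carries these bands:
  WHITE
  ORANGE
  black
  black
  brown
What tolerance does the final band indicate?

±1%

The last band, brown, is the tolerance band.
Brown corresponds to ±1%.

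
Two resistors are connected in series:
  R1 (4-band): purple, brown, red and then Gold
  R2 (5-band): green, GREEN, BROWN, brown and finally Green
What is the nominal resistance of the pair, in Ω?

R1: violet, brown → 71; red ×10^2 → 7100 Ω.
R2: green, green, brown → 551; brown ×10 → 5510 Ω.
Series: 7100 + 5510 = 12610 Ω.

12610 Ω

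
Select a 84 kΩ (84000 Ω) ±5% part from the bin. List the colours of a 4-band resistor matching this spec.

grey, yellow, orange, gold

84000 Ω = 84 × 10^3.
8 → grey
4 → yellow
Multiplier 10^3 → orange.
±5% tolerance → gold.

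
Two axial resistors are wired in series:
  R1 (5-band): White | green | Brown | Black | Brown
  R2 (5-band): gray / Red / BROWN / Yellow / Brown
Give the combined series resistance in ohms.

R1: white, green, brown → 951; black ×1 → 951 Ω.
R2: grey, red, brown → 821; yellow ×10^4 → 8210000 Ω.
Series: 951 + 8210000 = 8210951 Ω.

8210951 Ω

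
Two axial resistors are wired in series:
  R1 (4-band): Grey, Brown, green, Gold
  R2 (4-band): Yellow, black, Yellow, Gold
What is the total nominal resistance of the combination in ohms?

R1: grey, brown → 81; green ×10^5 → 8100000 Ω.
R2: yellow, black → 40; yellow ×10^4 → 400000 Ω.
Series: 8100000 + 400000 = 8500000 Ω.

8500000 Ω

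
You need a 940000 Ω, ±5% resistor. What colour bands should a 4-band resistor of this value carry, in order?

940000 Ω = 94 × 10^4.
9 → white
4 → yellow
Multiplier 10^4 → yellow.
±5% tolerance → gold.

white, yellow, yellow, gold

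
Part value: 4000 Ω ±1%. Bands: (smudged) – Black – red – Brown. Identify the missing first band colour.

yellow

4000 Ω = 40 × 10^2.
The first band gives digit 4 of the significand, and 4 is yellow.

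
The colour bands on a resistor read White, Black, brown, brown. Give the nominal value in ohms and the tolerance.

White → 9 (first significant figure)
Black → 0 (second significant figure)
Brown → ×10 multiplier
Brown → ±1% tolerance
90 × 10 = 900 Ω

900 Ω ±1%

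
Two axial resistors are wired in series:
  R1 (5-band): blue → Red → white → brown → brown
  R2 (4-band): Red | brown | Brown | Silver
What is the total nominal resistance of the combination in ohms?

R1: blue, red, white → 629; brown ×10 → 6290 Ω.
R2: red, brown → 21; brown ×10 → 210 Ω.
Series: 6290 + 210 = 6500 Ω.

6500 Ω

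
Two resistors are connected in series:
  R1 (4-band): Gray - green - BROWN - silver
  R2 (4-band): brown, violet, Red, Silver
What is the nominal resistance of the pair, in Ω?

2550 Ω

R1: grey, green → 85; brown ×10 → 850 Ω.
R2: brown, violet → 17; red ×10^2 → 1700 Ω.
Series: 850 + 1700 = 2550 Ω.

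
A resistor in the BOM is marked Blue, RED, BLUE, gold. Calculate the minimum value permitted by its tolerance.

Blue → 6 (first significant figure)
Red → 2 (second significant figure)
Blue → ×10^6 multiplier
Gold → ±5% tolerance
62 × 1000000 = 62000000 Ω
Minimum = 62000000 × (1 − 5/100) = 58900000 Ω.

58900000 Ω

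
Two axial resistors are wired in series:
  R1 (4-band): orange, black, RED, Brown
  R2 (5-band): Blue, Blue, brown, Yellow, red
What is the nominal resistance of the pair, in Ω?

6613000 Ω

R1: orange, black → 30; red ×10^2 → 3000 Ω.
R2: blue, blue, brown → 661; yellow ×10^4 → 6610000 Ω.
Series: 3000 + 6610000 = 6613000 Ω.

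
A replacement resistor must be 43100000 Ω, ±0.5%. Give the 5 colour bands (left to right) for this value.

43100000 Ω = 431 × 10^5.
4 → yellow
3 → orange
1 → brown
Multiplier 10^5 → green.
±0.5% tolerance → green.

yellow, orange, brown, green, green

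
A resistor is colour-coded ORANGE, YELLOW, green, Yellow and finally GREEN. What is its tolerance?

±0.5%

The last band, green, is the tolerance band.
Green corresponds to ±0.5%.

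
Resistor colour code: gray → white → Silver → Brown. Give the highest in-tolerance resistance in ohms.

Grey → 8 (first significant figure)
White → 9 (second significant figure)
Silver → ×0.01 multiplier
Brown → ±1% tolerance
89 × 0.01 = 0.89 Ω
Highest = 0.89 × (1 + 1/100) = 0.8989 Ω.

0.8989 Ω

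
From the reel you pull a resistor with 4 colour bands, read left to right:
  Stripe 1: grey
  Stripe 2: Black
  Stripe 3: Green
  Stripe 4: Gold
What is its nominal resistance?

Grey → 8 (first significant figure)
Black → 0 (second significant figure)
Green → ×10^5 multiplier
80 × 100000 = 8000000 Ω

8000000 Ω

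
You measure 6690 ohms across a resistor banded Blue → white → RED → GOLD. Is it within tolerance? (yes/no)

Blue → 6 (first significant figure)
White → 9 (second significant figure)
Red → ×10^2 multiplier
Gold → ±5% tolerance
69 × 100 = 6900 Ω
Allowed range: 6555 Ω to 7245 Ω.
6690 ohms lies inside that range.

yes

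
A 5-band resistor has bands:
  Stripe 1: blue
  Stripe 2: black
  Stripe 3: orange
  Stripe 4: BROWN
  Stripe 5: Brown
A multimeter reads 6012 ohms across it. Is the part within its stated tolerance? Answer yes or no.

yes

Blue → 6 (first significant figure)
Black → 0 (second significant figure)
Orange → 3 (third significant figure)
Brown → ×10 multiplier
Brown → ±1% tolerance
603 × 10 = 6030 Ω
Allowed range: 5969.7 Ω to 6090.3 Ω.
6012 ohms lies inside that range.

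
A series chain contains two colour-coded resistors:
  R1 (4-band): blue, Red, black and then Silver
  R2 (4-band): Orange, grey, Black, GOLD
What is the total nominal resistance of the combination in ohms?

R1: blue, red → 62; black ×1 → 62 Ω.
R2: orange, grey → 38; black ×1 → 38 Ω.
Series: 62 + 38 = 100 Ω.

100 Ω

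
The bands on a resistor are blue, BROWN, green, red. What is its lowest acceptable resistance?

5978000 Ω

Blue → 6 (first significant figure)
Brown → 1 (second significant figure)
Green → ×10^5 multiplier
Red → ±2% tolerance
61 × 100000 = 6100000 Ω
Lowest = 6100000 × (1 − 2/100) = 5978000 Ω.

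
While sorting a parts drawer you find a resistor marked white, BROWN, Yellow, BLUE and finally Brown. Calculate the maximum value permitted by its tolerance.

White → 9 (first significant figure)
Brown → 1 (second significant figure)
Yellow → 4 (third significant figure)
Blue → ×10^6 multiplier
Brown → ±1% tolerance
914 × 1000000 = 914000000 Ω
Maximum = 914000000 × (1 + 1/100) = 923140000 Ω.

923140000 Ω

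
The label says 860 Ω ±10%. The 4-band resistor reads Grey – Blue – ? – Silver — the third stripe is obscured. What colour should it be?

860 Ω = 86 × 10^1.
The third band is the multiplier, 10^1, which is brown.

brown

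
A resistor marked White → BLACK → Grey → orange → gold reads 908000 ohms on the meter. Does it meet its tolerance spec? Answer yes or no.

White → 9 (first significant figure)
Black → 0 (second significant figure)
Grey → 8 (third significant figure)
Orange → ×10^3 multiplier
Gold → ±5% tolerance
908 × 1000 = 908000 Ω
Allowed range: 862600 Ω to 953400 Ω.
908000 ohms lies inside that range.

yes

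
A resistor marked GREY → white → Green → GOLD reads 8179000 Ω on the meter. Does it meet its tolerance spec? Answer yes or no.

Grey → 8 (first significant figure)
White → 9 (second significant figure)
Green → ×10^5 multiplier
Gold → ±5% tolerance
89 × 100000 = 8900000 Ω
Allowed range: 8455000 Ω to 9345000 Ω.
8179000 Ω lies outside that range.

no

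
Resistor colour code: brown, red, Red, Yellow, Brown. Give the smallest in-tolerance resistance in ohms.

1207800 Ω

Brown → 1 (first significant figure)
Red → 2 (second significant figure)
Red → 2 (third significant figure)
Yellow → ×10^4 multiplier
Brown → ±1% tolerance
122 × 10000 = 1220000 Ω
Smallest = 1220000 × (1 − 1/100) = 1207800 Ω.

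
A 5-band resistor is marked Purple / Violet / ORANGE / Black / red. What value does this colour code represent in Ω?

Violet → 7 (first significant figure)
Violet → 7 (second significant figure)
Orange → 3 (third significant figure)
Black → ×1 multiplier
773 × 1 = 773 Ω

773 Ω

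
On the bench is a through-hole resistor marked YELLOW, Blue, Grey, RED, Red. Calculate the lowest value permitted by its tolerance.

Yellow → 4 (first significant figure)
Blue → 6 (second significant figure)
Grey → 8 (third significant figure)
Red → ×10^2 multiplier
Red → ±2% tolerance
468 × 100 = 46800 Ω
Lowest = 46800 × (1 − 2/100) = 45864 Ω.

45864 Ω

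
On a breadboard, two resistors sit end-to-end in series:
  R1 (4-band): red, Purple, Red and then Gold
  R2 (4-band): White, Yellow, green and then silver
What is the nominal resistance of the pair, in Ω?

R1: red, violet → 27; red ×10^2 → 2700 Ω.
R2: white, yellow → 94; green ×10^5 → 9400000 Ω.
Series: 2700 + 9400000 = 9402700 Ω.

9402700 Ω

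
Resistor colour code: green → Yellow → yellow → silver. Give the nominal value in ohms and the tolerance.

540000 Ω ±10%

Green → 5 (first significant figure)
Yellow → 4 (second significant figure)
Yellow → ×10^4 multiplier
Silver → ±10% tolerance
54 × 10000 = 540000 Ω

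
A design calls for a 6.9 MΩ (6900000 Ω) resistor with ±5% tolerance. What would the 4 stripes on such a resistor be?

6900000 Ω = 69 × 10^5.
6 → blue
9 → white
Multiplier 10^5 → green.
±5% tolerance → gold.

blue, white, green, gold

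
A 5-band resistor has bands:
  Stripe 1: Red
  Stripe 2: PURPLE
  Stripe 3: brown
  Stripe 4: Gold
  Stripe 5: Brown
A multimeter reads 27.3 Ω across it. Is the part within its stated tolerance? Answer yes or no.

yes

Red → 2 (first significant figure)
Violet → 7 (second significant figure)
Brown → 1 (third significant figure)
Gold → ×0.1 multiplier
Brown → ±1% tolerance
271 × 0.1 = 27.1 Ω
Allowed range: 26.829 Ω to 27.371 Ω.
27.3 Ω lies inside that range.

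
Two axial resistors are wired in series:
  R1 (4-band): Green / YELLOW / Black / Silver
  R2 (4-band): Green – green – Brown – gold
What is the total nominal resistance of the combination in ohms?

R1: green, yellow → 54; black ×1 → 54 Ω.
R2: green, green → 55; brown ×10 → 550 Ω.
Series: 54 + 550 = 604 Ω.

604 Ω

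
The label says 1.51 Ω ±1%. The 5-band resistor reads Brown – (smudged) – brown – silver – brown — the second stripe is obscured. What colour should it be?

green

1.51 Ω = 151 × 10^-2.
The second band gives digit 5 of the significand, and 5 is green.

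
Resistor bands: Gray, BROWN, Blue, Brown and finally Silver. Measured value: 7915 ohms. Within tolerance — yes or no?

Grey → 8 (first significant figure)
Brown → 1 (second significant figure)
Blue → 6 (third significant figure)
Brown → ×10 multiplier
Silver → ±10% tolerance
816 × 10 = 8160 Ω
Allowed range: 7344 Ω to 8976 Ω.
7915 ohms lies inside that range.

yes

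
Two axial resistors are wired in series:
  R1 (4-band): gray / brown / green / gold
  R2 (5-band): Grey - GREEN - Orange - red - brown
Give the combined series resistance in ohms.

R1: grey, brown → 81; green ×10^5 → 8100000 Ω.
R2: grey, green, orange → 853; red ×10^2 → 85300 Ω.
Series: 8100000 + 85300 = 8185300 Ω.

8185300 Ω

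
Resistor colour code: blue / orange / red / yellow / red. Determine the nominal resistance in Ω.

Blue → 6 (first significant figure)
Orange → 3 (second significant figure)
Red → 2 (third significant figure)
Yellow → ×10^4 multiplier
632 × 10000 = 6320000 Ω

6320000 Ω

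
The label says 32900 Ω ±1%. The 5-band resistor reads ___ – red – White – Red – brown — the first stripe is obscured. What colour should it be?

orange

32900 Ω = 329 × 10^2.
The first band gives digit 3 of the significand, and 3 is orange.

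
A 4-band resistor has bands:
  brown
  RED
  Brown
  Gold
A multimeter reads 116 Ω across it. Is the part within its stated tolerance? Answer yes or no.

yes

Brown → 1 (first significant figure)
Red → 2 (second significant figure)
Brown → ×10 multiplier
Gold → ±5% tolerance
12 × 10 = 120 Ω
Allowed range: 114 Ω to 126 Ω.
116 Ω lies inside that range.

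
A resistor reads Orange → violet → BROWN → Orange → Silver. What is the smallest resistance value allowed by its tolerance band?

Orange → 3 (first significant figure)
Violet → 7 (second significant figure)
Brown → 1 (third significant figure)
Orange → ×10^3 multiplier
Silver → ±10% tolerance
371 × 1000 = 371000 Ω
Smallest = 371000 × (1 − 10/100) = 333900 Ω.

333900 Ω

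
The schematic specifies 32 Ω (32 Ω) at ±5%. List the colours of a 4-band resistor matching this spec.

orange, red, black, gold

32 Ω = 32 × 10^0.
3 → orange
2 → red
Multiplier 10^0 → black.
±5% tolerance → gold.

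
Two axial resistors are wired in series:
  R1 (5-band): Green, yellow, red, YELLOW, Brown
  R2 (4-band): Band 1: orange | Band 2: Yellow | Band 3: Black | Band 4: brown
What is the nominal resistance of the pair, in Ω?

R1: green, yellow, red → 542; yellow ×10^4 → 5420000 Ω.
R2: orange, yellow → 34; black ×1 → 34 Ω.
Series: 5420000 + 34 = 5420034 Ω.

5420034 Ω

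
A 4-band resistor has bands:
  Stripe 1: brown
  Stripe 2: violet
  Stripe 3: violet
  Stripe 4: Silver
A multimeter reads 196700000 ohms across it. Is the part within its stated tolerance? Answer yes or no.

Brown → 1 (first significant figure)
Violet → 7 (second significant figure)
Violet → ×10^7 multiplier
Silver → ±10% tolerance
17 × 10000000 = 170000000 Ω
Allowed range: 153000000 Ω to 187000000 Ω.
196700000 ohms lies outside that range.

no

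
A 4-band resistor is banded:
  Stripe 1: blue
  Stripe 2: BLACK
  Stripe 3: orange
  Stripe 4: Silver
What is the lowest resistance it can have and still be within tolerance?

Blue → 6 (first significant figure)
Black → 0 (second significant figure)
Orange → ×10^3 multiplier
Silver → ±10% tolerance
60 × 1000 = 60000 Ω
Lowest = 60000 × (1 − 10/100) = 54000 Ω.

54000 Ω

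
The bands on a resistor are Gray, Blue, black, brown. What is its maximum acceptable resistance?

86.86 Ω

Grey → 8 (first significant figure)
Blue → 6 (second significant figure)
Black → ×1 multiplier
Brown → ±1% tolerance
86 × 1 = 86 Ω
Maximum = 86 × (1 + 1/100) = 86.86 Ω.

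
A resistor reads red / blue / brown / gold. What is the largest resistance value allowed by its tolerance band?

273 Ω

Red → 2 (first significant figure)
Blue → 6 (second significant figure)
Brown → ×10 multiplier
Gold → ±5% tolerance
26 × 10 = 260 Ω
Largest = 260 × (1 + 5/100) = 273 Ω.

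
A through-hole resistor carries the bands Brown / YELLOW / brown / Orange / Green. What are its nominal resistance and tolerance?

Brown → 1 (first significant figure)
Yellow → 4 (second significant figure)
Brown → 1 (third significant figure)
Orange → ×10^3 multiplier
Green → ±0.5% tolerance
141 × 1000 = 141000 Ω

141000 Ω ±0.5%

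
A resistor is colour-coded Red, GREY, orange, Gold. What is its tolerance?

±5%

The last band, gold, is the tolerance band.
Gold corresponds to ±5%.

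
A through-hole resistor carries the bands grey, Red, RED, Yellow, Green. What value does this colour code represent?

8220000 Ω

Grey → 8 (first significant figure)
Red → 2 (second significant figure)
Red → 2 (third significant figure)
Yellow → ×10^4 multiplier
822 × 10000 = 8220000 Ω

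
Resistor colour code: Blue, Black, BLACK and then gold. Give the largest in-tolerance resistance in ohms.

63 Ω

Blue → 6 (first significant figure)
Black → 0 (second significant figure)
Black → ×1 multiplier
Gold → ±5% tolerance
60 × 1 = 60 Ω
Largest = 60 × (1 + 5/100) = 63 Ω.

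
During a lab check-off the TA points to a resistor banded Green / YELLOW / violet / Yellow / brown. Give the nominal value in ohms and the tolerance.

Green → 5 (first significant figure)
Yellow → 4 (second significant figure)
Violet → 7 (third significant figure)
Yellow → ×10^4 multiplier
Brown → ±1% tolerance
547 × 10000 = 5470000 Ω

5470000 Ω ±1%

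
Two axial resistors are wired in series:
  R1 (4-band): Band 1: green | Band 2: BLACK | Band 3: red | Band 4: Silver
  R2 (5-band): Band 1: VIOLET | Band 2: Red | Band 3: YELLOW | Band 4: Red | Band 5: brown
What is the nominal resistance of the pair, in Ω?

R1: green, black → 50; red ×10^2 → 5000 Ω.
R2: violet, red, yellow → 724; red ×10^2 → 72400 Ω.
Series: 5000 + 72400 = 77400 Ω.

77400 Ω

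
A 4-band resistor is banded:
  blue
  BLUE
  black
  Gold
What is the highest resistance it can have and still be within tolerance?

69.3 Ω

Blue → 6 (first significant figure)
Blue → 6 (second significant figure)
Black → ×1 multiplier
Gold → ±5% tolerance
66 × 1 = 66 Ω
Highest = 66 × (1 + 5/100) = 69.3 Ω.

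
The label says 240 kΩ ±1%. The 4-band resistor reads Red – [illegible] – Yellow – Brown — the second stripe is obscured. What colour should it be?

240000 Ω = 24 × 10^4.
The second band gives digit 4 of the significand, and 4 is yellow.

yellow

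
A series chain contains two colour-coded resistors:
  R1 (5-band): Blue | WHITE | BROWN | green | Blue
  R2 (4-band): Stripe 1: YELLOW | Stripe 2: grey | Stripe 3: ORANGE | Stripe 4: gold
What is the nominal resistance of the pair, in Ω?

R1: blue, white, brown → 691; green ×10^5 → 69100000 Ω.
R2: yellow, grey → 48; orange ×10^3 → 48000 Ω.
Series: 69100000 + 48000 = 69148000 Ω.

69148000 Ω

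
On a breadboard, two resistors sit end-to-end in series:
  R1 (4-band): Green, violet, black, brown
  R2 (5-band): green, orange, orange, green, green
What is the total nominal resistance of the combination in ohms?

R1: green, violet → 57; black ×1 → 57 Ω.
R2: green, orange, orange → 533; green ×10^5 → 53300000 Ω.
Series: 57 + 53300000 = 53300057 Ω.

53300057 Ω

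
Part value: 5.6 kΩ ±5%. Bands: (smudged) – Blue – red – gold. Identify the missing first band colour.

green

5600 Ω = 56 × 10^2.
The first band gives digit 5 of the significand, and 5 is green.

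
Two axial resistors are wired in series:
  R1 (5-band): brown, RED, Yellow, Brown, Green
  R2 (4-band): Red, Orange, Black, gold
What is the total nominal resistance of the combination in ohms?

1263 Ω

R1: brown, red, yellow → 124; brown ×10 → 1240 Ω.
R2: red, orange → 23; black ×1 → 23 Ω.
Series: 1240 + 23 = 1263 Ω.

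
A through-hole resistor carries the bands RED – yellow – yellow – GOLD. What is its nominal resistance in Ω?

Red → 2 (first significant figure)
Yellow → 4 (second significant figure)
Yellow → ×10^4 multiplier
24 × 10000 = 240000 Ω

240000 Ω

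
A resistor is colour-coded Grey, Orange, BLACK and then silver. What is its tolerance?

±10%

The last band, silver, is the tolerance band.
Silver corresponds to ±10%.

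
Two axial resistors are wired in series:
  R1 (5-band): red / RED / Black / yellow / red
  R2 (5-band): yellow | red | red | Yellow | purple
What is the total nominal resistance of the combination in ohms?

6420000 Ω

R1: red, red, black → 220; yellow ×10^4 → 2200000 Ω.
R2: yellow, red, red → 422; yellow ×10^4 → 4220000 Ω.
Series: 2200000 + 4220000 = 6420000 Ω.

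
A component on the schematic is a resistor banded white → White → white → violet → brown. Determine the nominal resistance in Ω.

White → 9 (first significant figure)
White → 9 (second significant figure)
White → 9 (third significant figure)
Violet → ×10^7 multiplier
999 × 10000000 = 9990000000 Ω

9990000000 Ω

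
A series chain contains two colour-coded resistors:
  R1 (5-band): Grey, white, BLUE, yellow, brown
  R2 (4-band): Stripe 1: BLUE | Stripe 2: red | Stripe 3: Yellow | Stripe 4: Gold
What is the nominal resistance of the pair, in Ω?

R1: grey, white, blue → 896; yellow ×10^4 → 8960000 Ω.
R2: blue, red → 62; yellow ×10^4 → 620000 Ω.
Series: 8960000 + 620000 = 9580000 Ω.

9580000 Ω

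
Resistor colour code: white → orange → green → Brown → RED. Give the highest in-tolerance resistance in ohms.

9537 Ω

White → 9 (first significant figure)
Orange → 3 (second significant figure)
Green → 5 (third significant figure)
Brown → ×10 multiplier
Red → ±2% tolerance
935 × 10 = 9350 Ω
Highest = 9350 × (1 + 2/100) = 9537 Ω.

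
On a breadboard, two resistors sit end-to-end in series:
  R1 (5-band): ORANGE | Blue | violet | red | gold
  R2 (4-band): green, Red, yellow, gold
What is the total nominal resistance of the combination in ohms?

R1: orange, blue, violet → 367; red ×10^2 → 36700 Ω.
R2: green, red → 52; yellow ×10^4 → 520000 Ω.
Series: 36700 + 520000 = 556700 Ω.

556700 Ω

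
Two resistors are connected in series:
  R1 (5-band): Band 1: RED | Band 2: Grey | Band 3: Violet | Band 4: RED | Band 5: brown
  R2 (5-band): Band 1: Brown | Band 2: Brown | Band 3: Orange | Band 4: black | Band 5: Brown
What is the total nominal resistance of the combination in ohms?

28813 Ω

R1: red, grey, violet → 287; red ×10^2 → 28700 Ω.
R2: brown, brown, orange → 113; black ×1 → 113 Ω.
Series: 28700 + 113 = 28813 Ω.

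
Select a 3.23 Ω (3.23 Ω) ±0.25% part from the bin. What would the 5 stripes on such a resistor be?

orange, red, orange, silver, blue

3.23 Ω = 323 × 10^-2.
3 → orange
2 → red
3 → orange
Multiplier 10^-2 → silver.
±0.25% tolerance → blue.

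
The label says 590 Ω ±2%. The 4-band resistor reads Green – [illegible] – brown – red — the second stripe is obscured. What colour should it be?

590 Ω = 59 × 10^1.
The second band gives digit 9 of the significand, and 9 is white.

white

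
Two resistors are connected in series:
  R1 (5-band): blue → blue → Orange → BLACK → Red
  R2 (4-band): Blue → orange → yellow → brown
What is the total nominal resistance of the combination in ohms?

R1: blue, blue, orange → 663; black ×1 → 663 Ω.
R2: blue, orange → 63; yellow ×10^4 → 630000 Ω.
Series: 663 + 630000 = 630663 Ω.

630663 Ω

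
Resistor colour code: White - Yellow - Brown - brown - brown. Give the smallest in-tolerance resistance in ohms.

9315.9 Ω

White → 9 (first significant figure)
Yellow → 4 (second significant figure)
Brown → 1 (third significant figure)
Brown → ×10 multiplier
Brown → ±1% tolerance
941 × 10 = 9410 Ω
Smallest = 9410 × (1 − 1/100) = 9315.9 Ω.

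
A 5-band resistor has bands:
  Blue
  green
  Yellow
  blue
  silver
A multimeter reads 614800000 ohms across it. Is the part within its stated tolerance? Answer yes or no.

Blue → 6 (first significant figure)
Green → 5 (second significant figure)
Yellow → 4 (third significant figure)
Blue → ×10^6 multiplier
Silver → ±10% tolerance
654 × 1000000 = 654000000 Ω
Allowed range: 588600000 Ω to 719400000 Ω.
614800000 ohms lies inside that range.

yes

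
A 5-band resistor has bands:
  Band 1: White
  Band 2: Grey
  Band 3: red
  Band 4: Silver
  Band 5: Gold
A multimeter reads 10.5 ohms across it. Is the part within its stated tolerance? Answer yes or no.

no

White → 9 (first significant figure)
Grey → 8 (second significant figure)
Red → 2 (third significant figure)
Silver → ×0.01 multiplier
Gold → ±5% tolerance
982 × 0.01 = 9.82 Ω
Allowed range: 9.329 Ω to 10.311 Ω.
10.5 ohms lies outside that range.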